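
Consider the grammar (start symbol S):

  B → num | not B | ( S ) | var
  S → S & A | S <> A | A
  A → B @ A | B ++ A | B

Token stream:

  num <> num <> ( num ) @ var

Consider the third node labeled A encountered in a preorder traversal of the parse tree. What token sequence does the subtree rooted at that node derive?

[S [S [S [A [B num]]] <> [A [B num]]] <> [A [B ( [S [A [B num]]] )] @ [A [B var]]]]

( num ) @ var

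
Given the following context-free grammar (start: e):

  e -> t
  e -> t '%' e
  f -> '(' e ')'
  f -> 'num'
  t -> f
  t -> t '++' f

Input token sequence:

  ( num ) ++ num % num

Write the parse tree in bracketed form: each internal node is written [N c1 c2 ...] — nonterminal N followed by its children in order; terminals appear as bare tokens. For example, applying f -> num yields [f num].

[e [t [t [f ( [e [t [f num]]] )]] ++ [f num]] % [e [t [f num]]]]

e
t % e
t ++ f % e
f ++ f % e
( e ) ++ f % e
( t ) ++ f % e
( f ) ++ f % e
( num ) ++ f % e
( num ) ++ num % e
( num ) ++ num % t
( num ) ++ num % f
( num ) ++ num % num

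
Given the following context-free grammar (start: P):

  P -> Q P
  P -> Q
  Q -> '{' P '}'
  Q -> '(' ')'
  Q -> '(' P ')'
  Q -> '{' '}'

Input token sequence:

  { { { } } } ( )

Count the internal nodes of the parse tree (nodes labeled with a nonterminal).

[P [Q { [P [Q { [P [Q { }]] }]] }] [P [Q ( )]]]

8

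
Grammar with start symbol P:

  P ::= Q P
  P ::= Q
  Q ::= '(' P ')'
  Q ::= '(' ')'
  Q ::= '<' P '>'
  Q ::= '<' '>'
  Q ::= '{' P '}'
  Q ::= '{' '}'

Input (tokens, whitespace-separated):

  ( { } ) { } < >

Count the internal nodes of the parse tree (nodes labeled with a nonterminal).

[P [Q ( [P [Q { }]] )] [P [Q { }] [P [Q < >]]]]

8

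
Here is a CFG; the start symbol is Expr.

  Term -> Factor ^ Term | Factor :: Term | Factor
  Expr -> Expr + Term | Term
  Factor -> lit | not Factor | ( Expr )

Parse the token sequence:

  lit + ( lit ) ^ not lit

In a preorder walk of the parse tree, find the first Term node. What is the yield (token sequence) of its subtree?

[Expr [Expr [Term [Factor lit]]] + [Term [Factor ( [Expr [Term [Factor lit]]] )] ^ [Term [Factor not [Factor lit]]]]]

lit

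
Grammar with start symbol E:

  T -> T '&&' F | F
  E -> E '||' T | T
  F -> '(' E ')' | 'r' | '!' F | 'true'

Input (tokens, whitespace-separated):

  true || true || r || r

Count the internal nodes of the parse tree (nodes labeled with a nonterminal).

[E [E [E [E [T [F true]]] || [T [F true]]] || [T [F r]]] || [T [F r]]]

12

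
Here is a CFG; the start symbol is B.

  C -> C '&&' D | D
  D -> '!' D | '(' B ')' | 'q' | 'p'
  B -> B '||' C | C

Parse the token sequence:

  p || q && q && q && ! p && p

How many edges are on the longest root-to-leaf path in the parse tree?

7

[B [B [C [D p]]] || [C [C [C [C [C [D q]] && [D q]] && [D q]] && [D ! [D p]]] && [D p]]]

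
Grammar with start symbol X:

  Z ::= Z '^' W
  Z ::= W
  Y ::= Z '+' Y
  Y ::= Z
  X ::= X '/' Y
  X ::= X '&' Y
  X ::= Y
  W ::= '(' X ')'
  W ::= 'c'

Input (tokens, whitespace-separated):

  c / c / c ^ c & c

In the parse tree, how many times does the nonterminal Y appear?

[X [X [X [X [Y [Z [W c]]]] / [Y [Z [W c]]]] / [Y [Z [Z [W c]] ^ [W c]]]] & [Y [Z [W c]]]]

4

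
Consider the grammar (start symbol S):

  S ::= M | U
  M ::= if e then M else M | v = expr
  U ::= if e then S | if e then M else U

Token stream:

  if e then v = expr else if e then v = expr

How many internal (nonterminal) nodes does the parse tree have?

[S [U if e then [M v = expr] else [U if e then [S [M v = expr]]]]]

6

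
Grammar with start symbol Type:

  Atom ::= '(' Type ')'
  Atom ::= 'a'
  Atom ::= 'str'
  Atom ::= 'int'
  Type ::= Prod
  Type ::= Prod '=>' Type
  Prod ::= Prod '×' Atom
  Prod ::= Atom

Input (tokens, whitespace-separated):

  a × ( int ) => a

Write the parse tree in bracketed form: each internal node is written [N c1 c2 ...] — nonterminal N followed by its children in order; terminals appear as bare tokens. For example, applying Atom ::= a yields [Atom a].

[Type [Prod [Prod [Atom a]] × [Atom ( [Type [Prod [Atom int]]] )]] => [Type [Prod [Atom a]]]]

Type
Prod => Type
Prod × Atom => Type
Atom × Atom => Type
a × Atom => Type
a × ( Type ) => Type
a × ( Prod ) => Type
a × ( Atom ) => Type
a × ( int ) => Type
a × ( int ) => Prod
a × ( int ) => Atom
a × ( int ) => a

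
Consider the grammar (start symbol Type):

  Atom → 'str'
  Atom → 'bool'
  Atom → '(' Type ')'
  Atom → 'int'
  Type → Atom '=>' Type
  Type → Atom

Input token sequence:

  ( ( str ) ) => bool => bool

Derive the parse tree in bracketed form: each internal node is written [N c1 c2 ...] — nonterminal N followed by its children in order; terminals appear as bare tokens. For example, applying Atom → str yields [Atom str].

[Type [Atom ( [Type [Atom ( [Type [Atom str]] )]] )] => [Type [Atom bool] => [Type [Atom bool]]]]

Type
Atom => Type
( Type ) => Type
( Atom ) => Type
( ( Type ) ) => Type
( ( Atom ) ) => Type
( ( str ) ) => Type
( ( str ) ) => Atom => Type
( ( str ) ) => bool => Type
( ( str ) ) => bool => Atom
( ( str ) ) => bool => bool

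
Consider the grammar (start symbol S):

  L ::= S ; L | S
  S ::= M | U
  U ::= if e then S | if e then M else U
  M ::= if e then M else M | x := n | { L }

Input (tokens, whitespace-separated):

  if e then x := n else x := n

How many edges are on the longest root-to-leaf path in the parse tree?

[S [M if e then [M x := n] else [M x := n]]]

3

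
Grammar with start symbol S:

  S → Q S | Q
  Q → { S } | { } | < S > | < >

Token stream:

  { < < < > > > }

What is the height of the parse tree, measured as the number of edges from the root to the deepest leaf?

8

[S [Q { [S [Q < [S [Q < [S [Q < >]] >]] >]] }]]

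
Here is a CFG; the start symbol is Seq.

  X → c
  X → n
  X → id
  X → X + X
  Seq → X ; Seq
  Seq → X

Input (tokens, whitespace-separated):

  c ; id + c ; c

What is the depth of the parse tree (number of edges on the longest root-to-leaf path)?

4

[Seq [X c] ; [Seq [X [X id] + [X c]] ; [Seq [X c]]]]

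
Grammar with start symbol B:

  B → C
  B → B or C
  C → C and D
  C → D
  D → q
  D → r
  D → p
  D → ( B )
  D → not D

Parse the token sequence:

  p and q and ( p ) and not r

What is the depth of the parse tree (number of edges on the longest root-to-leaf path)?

[B [C [C [C [C [D p]] and [D q]] and [D ( [B [C [D p]]] )]] and [D not [D r]]]]

7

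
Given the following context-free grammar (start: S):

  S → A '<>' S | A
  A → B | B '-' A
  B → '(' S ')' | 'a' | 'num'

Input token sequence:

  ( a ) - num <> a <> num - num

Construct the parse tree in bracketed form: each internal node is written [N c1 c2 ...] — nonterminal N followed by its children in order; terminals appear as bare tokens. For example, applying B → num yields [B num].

S
A <> S
B - A <> S
( S ) - A <> S
( A ) - A <> S
( B ) - A <> S
( a ) - A <> S
( a ) - B <> S
( a ) - num <> S
( a ) - num <> A <> S
( a ) - num <> B <> S
( a ) - num <> a <> S
( a ) - num <> a <> A
( a ) - num <> a <> B - A
( a ) - num <> a <> num - A
( a ) - num <> a <> num - B
( a ) - num <> a <> num - num

[S [A [B ( [S [A [B a]]] )] - [A [B num]]] <> [S [A [B a]] <> [S [A [B num] - [A [B num]]]]]]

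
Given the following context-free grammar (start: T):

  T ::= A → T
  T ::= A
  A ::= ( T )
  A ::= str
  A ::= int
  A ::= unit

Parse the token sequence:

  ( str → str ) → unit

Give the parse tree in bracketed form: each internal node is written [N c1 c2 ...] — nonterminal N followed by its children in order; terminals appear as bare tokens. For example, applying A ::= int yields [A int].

[T [A ( [T [A str] → [T [A str]]] )] → [T [A unit]]]

T
A → T
( T ) → T
( A → T ) → T
( str → T ) → T
( str → A ) → T
( str → str ) → T
( str → str ) → A
( str → str ) → unit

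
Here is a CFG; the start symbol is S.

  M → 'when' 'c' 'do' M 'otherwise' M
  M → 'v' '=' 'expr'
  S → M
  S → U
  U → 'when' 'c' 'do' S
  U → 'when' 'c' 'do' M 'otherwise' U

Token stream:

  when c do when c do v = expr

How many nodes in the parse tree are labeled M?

[S [U when c do [S [U when c do [S [M v = expr]]]]]]

1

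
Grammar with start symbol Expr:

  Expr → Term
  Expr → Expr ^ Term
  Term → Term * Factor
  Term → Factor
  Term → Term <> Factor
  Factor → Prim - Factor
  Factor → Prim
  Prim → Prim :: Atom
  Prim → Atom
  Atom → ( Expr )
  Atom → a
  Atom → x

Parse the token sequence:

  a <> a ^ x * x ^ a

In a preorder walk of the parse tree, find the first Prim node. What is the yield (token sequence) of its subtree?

[Expr [Expr [Expr [Term [Term [Factor [Prim [Atom a]]]] <> [Factor [Prim [Atom a]]]]] ^ [Term [Term [Factor [Prim [Atom x]]]] * [Factor [Prim [Atom x]]]]] ^ [Term [Factor [Prim [Atom a]]]]]

a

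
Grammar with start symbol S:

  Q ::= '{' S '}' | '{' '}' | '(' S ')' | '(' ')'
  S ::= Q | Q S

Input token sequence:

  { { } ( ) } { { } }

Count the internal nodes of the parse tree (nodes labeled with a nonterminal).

10

[S [Q { [S [Q { }] [S [Q ( )]]] }] [S [Q { [S [Q { }]] }]]]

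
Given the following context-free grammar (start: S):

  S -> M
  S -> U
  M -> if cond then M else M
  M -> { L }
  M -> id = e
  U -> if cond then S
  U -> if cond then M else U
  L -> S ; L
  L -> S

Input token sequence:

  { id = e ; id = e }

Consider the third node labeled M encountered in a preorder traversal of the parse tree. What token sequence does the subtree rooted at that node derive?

id = e

[S [M { [L [S [M id = e]] ; [L [S [M id = e]]]] }]]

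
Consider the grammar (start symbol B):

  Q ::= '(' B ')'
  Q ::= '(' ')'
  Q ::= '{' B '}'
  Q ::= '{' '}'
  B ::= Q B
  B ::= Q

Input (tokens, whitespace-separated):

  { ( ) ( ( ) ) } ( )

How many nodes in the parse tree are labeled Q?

[B [Q { [B [Q ( )] [B [Q ( [B [Q ( )]] )]]] }] [B [Q ( )]]]

5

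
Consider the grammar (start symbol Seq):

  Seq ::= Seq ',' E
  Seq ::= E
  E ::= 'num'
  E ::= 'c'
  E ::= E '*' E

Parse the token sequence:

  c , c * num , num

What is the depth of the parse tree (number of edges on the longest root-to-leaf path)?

4

[Seq [Seq [Seq [E c]] , [E [E c] * [E num]]] , [E num]]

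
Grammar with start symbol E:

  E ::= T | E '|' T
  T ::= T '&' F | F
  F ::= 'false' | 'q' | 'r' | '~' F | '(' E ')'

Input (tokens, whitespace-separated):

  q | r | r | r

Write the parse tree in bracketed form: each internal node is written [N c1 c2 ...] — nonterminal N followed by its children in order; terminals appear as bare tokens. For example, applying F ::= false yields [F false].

[E [E [E [E [T [F q]]] | [T [F r]]] | [T [F r]]] | [T [F r]]]

E
E | T
E | T | T
E | T | T | T
T | T | T | T
F | T | T | T
q | T | T | T
q | F | T | T
q | r | T | T
q | r | F | T
q | r | r | T
q | r | r | F
q | r | r | r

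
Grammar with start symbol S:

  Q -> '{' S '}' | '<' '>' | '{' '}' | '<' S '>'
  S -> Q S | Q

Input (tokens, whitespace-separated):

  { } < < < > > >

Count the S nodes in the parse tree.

4

[S [Q { }] [S [Q < [S [Q < [S [Q < >]] >]] >]]]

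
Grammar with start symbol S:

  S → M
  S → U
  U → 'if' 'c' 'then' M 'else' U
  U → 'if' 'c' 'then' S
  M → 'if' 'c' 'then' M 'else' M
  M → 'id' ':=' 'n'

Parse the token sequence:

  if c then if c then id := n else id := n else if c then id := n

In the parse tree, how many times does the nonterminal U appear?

2

[S [U if c then [M if c then [M id := n] else [M id := n]] else [U if c then [S [M id := n]]]]]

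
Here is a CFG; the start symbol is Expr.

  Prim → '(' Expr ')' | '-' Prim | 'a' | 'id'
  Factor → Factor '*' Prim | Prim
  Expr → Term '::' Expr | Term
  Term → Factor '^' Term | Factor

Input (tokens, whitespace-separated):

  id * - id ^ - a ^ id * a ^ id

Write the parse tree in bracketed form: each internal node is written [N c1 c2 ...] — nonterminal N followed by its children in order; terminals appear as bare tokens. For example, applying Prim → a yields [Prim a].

Expr
Term
Factor ^ Term
Factor * Prim ^ Term
Prim * Prim ^ Term
id * Prim ^ Term
id * - Prim ^ Term
id * - id ^ Term
id * - id ^ Factor ^ Term
id * - id ^ Prim ^ Term
id * - id ^ - Prim ^ Term
id * - id ^ - a ^ Term
id * - id ^ - a ^ Factor ^ Term
id * - id ^ - a ^ Factor * Prim ^ Term
id * - id ^ - a ^ Prim * Prim ^ Term
id * - id ^ - a ^ id * Prim ^ Term
id * - id ^ - a ^ id * a ^ Term
id * - id ^ - a ^ id * a ^ Factor
id * - id ^ - a ^ id * a ^ Prim
id * - id ^ - a ^ id * a ^ id

[Expr [Term [Factor [Factor [Prim id]] * [Prim - [Prim id]]] ^ [Term [Factor [Prim - [Prim a]]] ^ [Term [Factor [Factor [Prim id]] * [Prim a]] ^ [Term [Factor [Prim id]]]]]]]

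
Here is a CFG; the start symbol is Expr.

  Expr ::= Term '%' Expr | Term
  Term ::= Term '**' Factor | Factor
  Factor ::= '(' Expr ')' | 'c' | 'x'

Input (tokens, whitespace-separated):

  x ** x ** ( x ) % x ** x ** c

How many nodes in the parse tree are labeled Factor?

7

[Expr [Term [Term [Term [Factor x]] ** [Factor x]] ** [Factor ( [Expr [Term [Factor x]]] )]] % [Expr [Term [Term [Term [Factor x]] ** [Factor x]] ** [Factor c]]]]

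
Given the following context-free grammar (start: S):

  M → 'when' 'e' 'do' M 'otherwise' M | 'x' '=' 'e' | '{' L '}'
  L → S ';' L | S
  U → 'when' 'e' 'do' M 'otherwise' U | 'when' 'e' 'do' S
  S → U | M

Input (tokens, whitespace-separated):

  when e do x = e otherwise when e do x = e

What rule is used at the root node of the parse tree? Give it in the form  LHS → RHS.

S → U

[S [U when e do [M x = e] otherwise [U when e do [S [M x = e]]]]]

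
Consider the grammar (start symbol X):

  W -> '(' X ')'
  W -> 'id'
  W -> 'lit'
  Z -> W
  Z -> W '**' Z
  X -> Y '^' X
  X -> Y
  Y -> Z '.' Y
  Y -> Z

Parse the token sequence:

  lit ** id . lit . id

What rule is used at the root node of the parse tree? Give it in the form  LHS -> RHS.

X -> Y

[X [Y [Z [W lit] ** [Z [W id]]] . [Y [Z [W lit]] . [Y [Z [W id]]]]]]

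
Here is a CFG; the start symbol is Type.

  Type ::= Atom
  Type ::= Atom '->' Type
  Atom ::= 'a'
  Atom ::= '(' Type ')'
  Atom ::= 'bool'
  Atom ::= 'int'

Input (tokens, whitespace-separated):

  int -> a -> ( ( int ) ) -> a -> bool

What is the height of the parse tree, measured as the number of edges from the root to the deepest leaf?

8

[Type [Atom int] -> [Type [Atom a] -> [Type [Atom ( [Type [Atom ( [Type [Atom int]] )]] )] -> [Type [Atom a] -> [Type [Atom bool]]]]]]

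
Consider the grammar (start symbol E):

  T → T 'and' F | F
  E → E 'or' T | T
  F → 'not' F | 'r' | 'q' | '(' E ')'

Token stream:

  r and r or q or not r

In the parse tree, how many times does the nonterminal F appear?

[E [E [E [T [T [F r]] and [F r]]] or [T [F q]]] or [T [F not [F r]]]]

5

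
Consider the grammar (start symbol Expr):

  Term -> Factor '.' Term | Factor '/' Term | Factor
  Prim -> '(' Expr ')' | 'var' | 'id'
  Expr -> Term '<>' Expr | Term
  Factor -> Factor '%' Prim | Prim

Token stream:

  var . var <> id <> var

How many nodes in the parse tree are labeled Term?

4

[Expr [Term [Factor [Prim var]] . [Term [Factor [Prim var]]]] <> [Expr [Term [Factor [Prim id]]] <> [Expr [Term [Factor [Prim var]]]]]]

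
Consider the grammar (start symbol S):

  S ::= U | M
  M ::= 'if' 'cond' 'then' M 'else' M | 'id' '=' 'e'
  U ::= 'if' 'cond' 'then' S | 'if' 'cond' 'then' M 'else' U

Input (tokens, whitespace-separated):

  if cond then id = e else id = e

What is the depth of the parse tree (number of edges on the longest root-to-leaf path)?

3

[S [M if cond then [M id = e] else [M id = e]]]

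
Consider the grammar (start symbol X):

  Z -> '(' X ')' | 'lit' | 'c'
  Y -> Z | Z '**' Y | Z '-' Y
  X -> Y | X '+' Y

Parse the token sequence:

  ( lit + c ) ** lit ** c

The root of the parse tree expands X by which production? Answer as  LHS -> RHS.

X -> Y

[X [Y [Z ( [X [X [Y [Z lit]]] + [Y [Z c]]] )] ** [Y [Z lit] ** [Y [Z c]]]]]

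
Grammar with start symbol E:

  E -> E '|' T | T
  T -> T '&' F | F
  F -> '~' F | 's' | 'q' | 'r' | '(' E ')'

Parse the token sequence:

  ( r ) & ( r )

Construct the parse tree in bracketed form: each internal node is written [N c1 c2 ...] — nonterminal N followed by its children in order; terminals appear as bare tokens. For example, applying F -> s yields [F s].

[E [T [T [F ( [E [T [F r]]] )]] & [F ( [E [T [F r]]] )]]]

E
T
T & F
F & F
( E ) & F
( T ) & F
( F ) & F
( r ) & F
( r ) & ( E )
( r ) & ( T )
( r ) & ( F )
( r ) & ( r )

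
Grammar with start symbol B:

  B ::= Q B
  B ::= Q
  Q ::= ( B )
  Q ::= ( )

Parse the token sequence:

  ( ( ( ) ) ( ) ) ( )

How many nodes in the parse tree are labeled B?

5

[B [Q ( [B [Q ( [B [Q ( )]] )] [B [Q ( )]]] )] [B [Q ( )]]]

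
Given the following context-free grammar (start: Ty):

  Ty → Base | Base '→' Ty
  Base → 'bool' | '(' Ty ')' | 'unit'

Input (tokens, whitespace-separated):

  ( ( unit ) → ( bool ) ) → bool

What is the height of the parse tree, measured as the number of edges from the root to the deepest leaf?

[Ty [Base ( [Ty [Base ( [Ty [Base unit]] )] → [Ty [Base ( [Ty [Base bool]] )]]] )] → [Ty [Base bool]]]

7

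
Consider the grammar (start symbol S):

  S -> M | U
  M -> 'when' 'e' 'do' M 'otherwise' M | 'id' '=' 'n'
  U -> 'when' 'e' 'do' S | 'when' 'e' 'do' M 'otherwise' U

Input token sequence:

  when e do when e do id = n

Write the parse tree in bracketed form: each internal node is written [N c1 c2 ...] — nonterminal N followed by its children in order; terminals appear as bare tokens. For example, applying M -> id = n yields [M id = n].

[S [U when e do [S [U when e do [S [M id = n]]]]]]

S
U
when e do S
when e do U
when e do when e do S
when e do when e do M
when e do when e do id = n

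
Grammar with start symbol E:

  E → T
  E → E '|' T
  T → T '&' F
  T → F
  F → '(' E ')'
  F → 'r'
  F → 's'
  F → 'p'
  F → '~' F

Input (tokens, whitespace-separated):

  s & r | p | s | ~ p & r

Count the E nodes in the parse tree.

[E [E [E [E [T [T [F s]] & [F r]]] | [T [F p]]] | [T [F s]]] | [T [T [F ~ [F p]]] & [F r]]]

4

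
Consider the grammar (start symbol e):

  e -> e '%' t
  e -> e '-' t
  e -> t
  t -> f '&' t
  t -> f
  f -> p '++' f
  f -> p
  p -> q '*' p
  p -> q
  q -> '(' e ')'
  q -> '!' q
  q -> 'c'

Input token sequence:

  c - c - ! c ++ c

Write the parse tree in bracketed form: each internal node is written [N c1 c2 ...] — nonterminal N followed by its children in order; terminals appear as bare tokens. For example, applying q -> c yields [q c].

[e [e [e [t [f [p [q c]]]]] - [t [f [p [q c]]]]] - [t [f [p [q ! [q c]]] ++ [f [p [q c]]]]]]

e
e - t
e - t - t
t - t - t
f - t - t
p - t - t
q - t - t
c - t - t
c - f - t
c - p - t
c - q - t
c - c - t
c - c - f
c - c - p ++ f
c - c - q ++ f
c - c - ! q ++ f
c - c - ! c ++ f
c - c - ! c ++ p
c - c - ! c ++ q
c - c - ! c ++ c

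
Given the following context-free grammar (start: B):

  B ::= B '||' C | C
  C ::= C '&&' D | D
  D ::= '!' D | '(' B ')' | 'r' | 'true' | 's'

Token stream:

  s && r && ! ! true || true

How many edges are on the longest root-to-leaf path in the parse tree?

6

[B [B [C [C [C [D s]] && [D r]] && [D ! [D ! [D true]]]]] || [C [D true]]]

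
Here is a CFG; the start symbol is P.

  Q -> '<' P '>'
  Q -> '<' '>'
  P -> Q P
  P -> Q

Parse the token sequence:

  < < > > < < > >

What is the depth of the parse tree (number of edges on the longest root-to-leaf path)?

5

[P [Q < [P [Q < >]] >] [P [Q < [P [Q < >]] >]]]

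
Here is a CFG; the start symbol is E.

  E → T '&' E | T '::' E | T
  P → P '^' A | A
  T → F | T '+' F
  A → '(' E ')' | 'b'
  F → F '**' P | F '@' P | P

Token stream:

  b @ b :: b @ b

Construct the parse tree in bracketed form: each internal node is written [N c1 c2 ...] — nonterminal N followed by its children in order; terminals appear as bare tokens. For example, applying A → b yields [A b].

[E [T [F [F [P [A b]]] @ [P [A b]]]] :: [E [T [F [F [P [A b]]] @ [P [A b]]]]]]

E
T :: E
F :: E
F @ P :: E
P @ P :: E
A @ P :: E
b @ P :: E
b @ A :: E
b @ b :: E
b @ b :: T
b @ b :: F
b @ b :: F @ P
b @ b :: P @ P
b @ b :: A @ P
b @ b :: b @ P
b @ b :: b @ A
b @ b :: b @ b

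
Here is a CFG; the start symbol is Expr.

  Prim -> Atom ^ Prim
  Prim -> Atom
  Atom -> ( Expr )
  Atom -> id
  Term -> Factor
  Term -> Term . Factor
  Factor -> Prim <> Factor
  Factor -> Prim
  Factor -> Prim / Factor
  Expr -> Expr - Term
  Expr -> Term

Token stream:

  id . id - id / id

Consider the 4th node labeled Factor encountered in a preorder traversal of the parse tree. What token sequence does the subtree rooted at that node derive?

[Expr [Expr [Term [Term [Factor [Prim [Atom id]]]] . [Factor [Prim [Atom id]]]]] - [Term [Factor [Prim [Atom id]] / [Factor [Prim [Atom id]]]]]]

id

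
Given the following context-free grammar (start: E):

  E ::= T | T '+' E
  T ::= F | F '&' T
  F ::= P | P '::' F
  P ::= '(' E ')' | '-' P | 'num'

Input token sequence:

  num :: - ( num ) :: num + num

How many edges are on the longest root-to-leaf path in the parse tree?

[E [T [F [P num] :: [F [P - [P ( [E [T [F [P num]]]] )]] :: [F [P num]]]]] + [E [T [F [P num]]]]]

10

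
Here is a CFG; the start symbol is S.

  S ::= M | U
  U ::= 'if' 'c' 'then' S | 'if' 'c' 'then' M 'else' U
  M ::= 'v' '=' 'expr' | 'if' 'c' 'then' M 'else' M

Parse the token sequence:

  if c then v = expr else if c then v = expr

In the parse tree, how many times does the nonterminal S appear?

[S [U if c then [M v = expr] else [U if c then [S [M v = expr]]]]]

2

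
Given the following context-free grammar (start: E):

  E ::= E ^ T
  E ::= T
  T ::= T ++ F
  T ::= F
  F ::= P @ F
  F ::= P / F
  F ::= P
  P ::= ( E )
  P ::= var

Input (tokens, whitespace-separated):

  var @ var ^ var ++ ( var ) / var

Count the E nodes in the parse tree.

[E [E [T [F [P var] @ [F [P var]]]]] ^ [T [T [F [P var]]] ++ [F [P ( [E [T [F [P var]]]] )] / [F [P var]]]]]

3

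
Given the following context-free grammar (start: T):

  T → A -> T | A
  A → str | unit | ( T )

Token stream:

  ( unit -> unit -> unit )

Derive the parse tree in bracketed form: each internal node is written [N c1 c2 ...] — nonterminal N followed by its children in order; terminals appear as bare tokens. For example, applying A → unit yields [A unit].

T
A
( T )
( A -> T )
( unit -> T )
( unit -> A -> T )
( unit -> unit -> T )
( unit -> unit -> A )
( unit -> unit -> unit )

[T [A ( [T [A unit] -> [T [A unit] -> [T [A unit]]]] )]]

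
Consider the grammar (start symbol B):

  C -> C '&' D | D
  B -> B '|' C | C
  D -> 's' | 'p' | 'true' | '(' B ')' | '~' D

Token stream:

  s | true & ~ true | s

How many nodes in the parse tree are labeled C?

[B [B [B [C [D s]]] | [C [C [D true]] & [D ~ [D true]]]] | [C [D s]]]

4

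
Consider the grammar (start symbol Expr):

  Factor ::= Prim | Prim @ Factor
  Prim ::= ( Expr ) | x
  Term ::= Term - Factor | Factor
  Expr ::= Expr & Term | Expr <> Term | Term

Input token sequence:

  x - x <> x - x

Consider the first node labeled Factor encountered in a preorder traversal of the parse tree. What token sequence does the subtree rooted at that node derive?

[Expr [Expr [Term [Term [Factor [Prim x]]] - [Factor [Prim x]]]] <> [Term [Term [Factor [Prim x]]] - [Factor [Prim x]]]]

x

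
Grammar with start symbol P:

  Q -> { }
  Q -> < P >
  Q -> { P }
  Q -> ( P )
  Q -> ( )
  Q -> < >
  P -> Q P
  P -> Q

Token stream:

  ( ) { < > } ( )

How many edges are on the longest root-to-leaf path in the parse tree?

5

[P [Q ( )] [P [Q { [P [Q < >]] }] [P [Q ( )]]]]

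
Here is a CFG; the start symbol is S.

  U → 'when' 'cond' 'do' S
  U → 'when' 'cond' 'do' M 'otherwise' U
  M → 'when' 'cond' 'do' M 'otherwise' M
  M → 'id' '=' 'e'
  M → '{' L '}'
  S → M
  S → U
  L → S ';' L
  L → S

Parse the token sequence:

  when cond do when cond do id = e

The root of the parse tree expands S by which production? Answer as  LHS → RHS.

[S [U when cond do [S [U when cond do [S [M id = e]]]]]]

S → U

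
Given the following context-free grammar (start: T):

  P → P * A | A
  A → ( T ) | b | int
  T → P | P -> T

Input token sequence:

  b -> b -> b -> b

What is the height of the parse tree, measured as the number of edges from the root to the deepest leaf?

[T [P [A b]] -> [T [P [A b]] -> [T [P [A b]] -> [T [P [A b]]]]]]

6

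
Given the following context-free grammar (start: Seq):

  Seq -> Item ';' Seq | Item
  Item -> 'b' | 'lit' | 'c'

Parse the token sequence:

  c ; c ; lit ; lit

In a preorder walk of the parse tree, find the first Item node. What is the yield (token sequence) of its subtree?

[Seq [Item c] ; [Seq [Item c] ; [Seq [Item lit] ; [Seq [Item lit]]]]]

c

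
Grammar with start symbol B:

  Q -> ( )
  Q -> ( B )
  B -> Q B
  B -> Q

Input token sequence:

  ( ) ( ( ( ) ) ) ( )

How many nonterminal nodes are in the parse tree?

[B [Q ( )] [B [Q ( [B [Q ( [B [Q ( )]] )]] )] [B [Q ( )]]]]

10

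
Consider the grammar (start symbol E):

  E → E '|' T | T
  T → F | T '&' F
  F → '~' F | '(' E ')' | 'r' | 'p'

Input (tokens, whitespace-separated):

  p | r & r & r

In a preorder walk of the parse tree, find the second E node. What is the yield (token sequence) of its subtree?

[E [E [T [F p]]] | [T [T [T [F r]] & [F r]] & [F r]]]

p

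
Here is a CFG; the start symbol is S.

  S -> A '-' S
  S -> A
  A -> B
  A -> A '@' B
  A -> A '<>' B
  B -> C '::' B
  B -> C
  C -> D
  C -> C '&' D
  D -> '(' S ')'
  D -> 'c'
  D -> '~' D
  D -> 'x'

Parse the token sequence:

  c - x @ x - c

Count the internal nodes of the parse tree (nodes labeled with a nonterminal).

[S [A [B [C [D c]]]] - [S [A [A [B [C [D x]]]] @ [B [C [D x]]]] - [S [A [B [C [D c]]]]]]]

19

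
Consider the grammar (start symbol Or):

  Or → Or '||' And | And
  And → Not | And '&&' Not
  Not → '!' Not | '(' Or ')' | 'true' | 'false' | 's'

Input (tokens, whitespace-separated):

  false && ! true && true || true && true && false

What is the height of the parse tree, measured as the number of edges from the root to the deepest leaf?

6

[Or [Or [And [And [And [Not false]] && [Not ! [Not true]]] && [Not true]]] || [And [And [And [Not true]] && [Not true]] && [Not false]]]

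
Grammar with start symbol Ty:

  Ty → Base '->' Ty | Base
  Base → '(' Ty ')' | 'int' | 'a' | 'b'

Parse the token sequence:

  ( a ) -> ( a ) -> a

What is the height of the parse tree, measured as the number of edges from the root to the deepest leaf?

5

[Ty [Base ( [Ty [Base a]] )] -> [Ty [Base ( [Ty [Base a]] )] -> [Ty [Base a]]]]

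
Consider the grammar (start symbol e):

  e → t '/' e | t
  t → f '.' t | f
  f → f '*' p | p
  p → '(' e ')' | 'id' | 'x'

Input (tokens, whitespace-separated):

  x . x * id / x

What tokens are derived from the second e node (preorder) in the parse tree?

x

[e [t [f [p x]] . [t [f [f [p x]] * [p id]]]] / [e [t [f [p x]]]]]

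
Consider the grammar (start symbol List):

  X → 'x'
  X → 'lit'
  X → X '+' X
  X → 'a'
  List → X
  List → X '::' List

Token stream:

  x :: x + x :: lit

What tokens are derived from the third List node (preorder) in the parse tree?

lit

[List [X x] :: [List [X [X x] + [X x]] :: [List [X lit]]]]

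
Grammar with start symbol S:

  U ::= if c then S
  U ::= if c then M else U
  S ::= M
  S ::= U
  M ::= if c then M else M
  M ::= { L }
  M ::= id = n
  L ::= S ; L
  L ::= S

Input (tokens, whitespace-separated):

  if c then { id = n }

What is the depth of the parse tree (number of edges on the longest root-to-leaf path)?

7

[S [U if c then [S [M { [L [S [M id = n]]] }]]]]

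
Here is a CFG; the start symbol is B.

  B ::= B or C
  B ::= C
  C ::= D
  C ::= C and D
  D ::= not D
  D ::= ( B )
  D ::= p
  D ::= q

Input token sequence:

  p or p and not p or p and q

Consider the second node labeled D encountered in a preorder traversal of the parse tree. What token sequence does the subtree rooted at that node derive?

p

[B [B [B [C [D p]]] or [C [C [D p]] and [D not [D p]]]] or [C [C [D p]] and [D q]]]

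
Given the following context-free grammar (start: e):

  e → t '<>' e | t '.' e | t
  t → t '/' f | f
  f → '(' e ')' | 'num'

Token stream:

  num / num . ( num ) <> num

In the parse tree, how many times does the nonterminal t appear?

5

[e [t [t [f num]] / [f num]] . [e [t [f ( [e [t [f num]]] )]] <> [e [t [f num]]]]]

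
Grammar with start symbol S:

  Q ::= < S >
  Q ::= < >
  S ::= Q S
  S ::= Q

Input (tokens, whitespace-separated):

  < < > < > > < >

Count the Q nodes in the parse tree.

4

[S [Q < [S [Q < >] [S [Q < >]]] >] [S [Q < >]]]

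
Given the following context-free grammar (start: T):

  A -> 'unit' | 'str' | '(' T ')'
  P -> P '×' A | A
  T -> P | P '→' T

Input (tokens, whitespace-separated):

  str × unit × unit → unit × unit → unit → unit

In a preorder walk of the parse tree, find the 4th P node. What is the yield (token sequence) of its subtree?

[T [P [P [P [A str]] × [A unit]] × [A unit]] → [T [P [P [A unit]] × [A unit]] → [T [P [A unit]] → [T [P [A unit]]]]]]

unit × unit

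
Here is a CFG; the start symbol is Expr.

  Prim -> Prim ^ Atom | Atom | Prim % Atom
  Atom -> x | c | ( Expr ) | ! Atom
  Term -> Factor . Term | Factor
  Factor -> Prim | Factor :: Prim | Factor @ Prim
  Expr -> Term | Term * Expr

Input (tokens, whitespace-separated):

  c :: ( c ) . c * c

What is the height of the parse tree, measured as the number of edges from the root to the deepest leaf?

[Expr [Term [Factor [Factor [Prim [Atom c]]] :: [Prim [Atom ( [Expr [Term [Factor [Prim [Atom c]]]]] )]]] . [Term [Factor [Prim [Atom c]]]]] * [Expr [Term [Factor [Prim [Atom c]]]]]]

10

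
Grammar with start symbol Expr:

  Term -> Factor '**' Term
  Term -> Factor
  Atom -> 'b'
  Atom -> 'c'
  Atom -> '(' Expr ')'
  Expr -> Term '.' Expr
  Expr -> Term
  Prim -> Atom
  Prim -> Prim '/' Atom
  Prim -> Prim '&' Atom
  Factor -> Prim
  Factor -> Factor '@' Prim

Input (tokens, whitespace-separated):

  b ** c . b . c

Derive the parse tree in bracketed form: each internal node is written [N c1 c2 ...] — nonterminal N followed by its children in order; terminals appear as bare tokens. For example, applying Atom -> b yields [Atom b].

Expr
Term . Expr
Factor ** Term . Expr
Prim ** Term . Expr
Atom ** Term . Expr
b ** Term . Expr
b ** Factor . Expr
b ** Prim . Expr
b ** Atom . Expr
b ** c . Expr
b ** c . Term . Expr
b ** c . Factor . Expr
b ** c . Prim . Expr
b ** c . Atom . Expr
b ** c . b . Expr
b ** c . b . Term
b ** c . b . Factor
b ** c . b . Prim
b ** c . b . Atom
b ** c . b . c

[Expr [Term [Factor [Prim [Atom b]]] ** [Term [Factor [Prim [Atom c]]]]] . [Expr [Term [Factor [Prim [Atom b]]]] . [Expr [Term [Factor [Prim [Atom c]]]]]]]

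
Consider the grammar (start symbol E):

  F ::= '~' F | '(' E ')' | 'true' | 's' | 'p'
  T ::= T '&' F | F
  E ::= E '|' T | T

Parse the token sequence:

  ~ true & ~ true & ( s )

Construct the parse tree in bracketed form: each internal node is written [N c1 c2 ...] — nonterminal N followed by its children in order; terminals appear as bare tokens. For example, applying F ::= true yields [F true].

[E [T [T [T [F ~ [F true]]] & [F ~ [F true]]] & [F ( [E [T [F s]]] )]]]

E
T
T & F
T & F & F
F & F & F
~ F & F & F
~ true & F & F
~ true & ~ F & F
~ true & ~ true & F
~ true & ~ true & ( E )
~ true & ~ true & ( T )
~ true & ~ true & ( F )
~ true & ~ true & ( s )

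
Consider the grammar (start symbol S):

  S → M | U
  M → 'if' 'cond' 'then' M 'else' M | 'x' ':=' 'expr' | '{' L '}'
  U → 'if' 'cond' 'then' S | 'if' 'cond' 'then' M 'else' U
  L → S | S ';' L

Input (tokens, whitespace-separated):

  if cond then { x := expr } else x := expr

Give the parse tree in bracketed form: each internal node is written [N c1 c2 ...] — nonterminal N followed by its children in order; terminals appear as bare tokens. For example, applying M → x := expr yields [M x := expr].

S
M
if cond then M else M
if cond then { L } else M
if cond then { S } else M
if cond then { M } else M
if cond then { x := expr } else M
if cond then { x := expr } else x := expr

[S [M if cond then [M { [L [S [M x := expr]]] }] else [M x := expr]]]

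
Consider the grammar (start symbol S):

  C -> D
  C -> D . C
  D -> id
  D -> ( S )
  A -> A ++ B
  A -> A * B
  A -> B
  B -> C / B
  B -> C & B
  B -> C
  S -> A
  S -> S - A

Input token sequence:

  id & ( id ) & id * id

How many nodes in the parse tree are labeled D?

5

[S [A [A [B [C [D id]] & [B [C [D ( [S [A [B [C [D id]]]]] )]] & [B [C [D id]]]]]] * [B [C [D id]]]]]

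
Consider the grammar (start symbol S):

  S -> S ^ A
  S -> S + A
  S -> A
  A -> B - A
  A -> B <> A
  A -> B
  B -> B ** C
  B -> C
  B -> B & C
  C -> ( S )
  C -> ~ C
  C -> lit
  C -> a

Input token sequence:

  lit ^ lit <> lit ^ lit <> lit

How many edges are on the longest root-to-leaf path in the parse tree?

6

[S [S [S [A [B [C lit]]]] ^ [A [B [C lit]] <> [A [B [C lit]]]]] ^ [A [B [C lit]] <> [A [B [C lit]]]]]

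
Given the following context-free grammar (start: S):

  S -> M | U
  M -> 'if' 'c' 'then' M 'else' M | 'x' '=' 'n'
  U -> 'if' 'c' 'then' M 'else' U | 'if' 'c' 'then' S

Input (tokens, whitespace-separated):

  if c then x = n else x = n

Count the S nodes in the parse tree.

1

[S [M if c then [M x = n] else [M x = n]]]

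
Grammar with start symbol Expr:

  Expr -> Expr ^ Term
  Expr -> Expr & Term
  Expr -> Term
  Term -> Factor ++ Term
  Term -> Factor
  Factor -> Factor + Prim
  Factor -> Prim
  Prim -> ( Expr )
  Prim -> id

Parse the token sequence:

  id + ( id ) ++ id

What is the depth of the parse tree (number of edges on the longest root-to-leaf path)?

[Expr [Term [Factor [Factor [Prim id]] + [Prim ( [Expr [Term [Factor [Prim id]]]] )]] ++ [Term [Factor [Prim id]]]]]

8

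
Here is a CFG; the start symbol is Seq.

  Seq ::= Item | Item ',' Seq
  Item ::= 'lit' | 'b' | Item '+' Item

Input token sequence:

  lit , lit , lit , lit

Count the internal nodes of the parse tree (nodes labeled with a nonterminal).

8

[Seq [Item lit] , [Seq [Item lit] , [Seq [Item lit] , [Seq [Item lit]]]]]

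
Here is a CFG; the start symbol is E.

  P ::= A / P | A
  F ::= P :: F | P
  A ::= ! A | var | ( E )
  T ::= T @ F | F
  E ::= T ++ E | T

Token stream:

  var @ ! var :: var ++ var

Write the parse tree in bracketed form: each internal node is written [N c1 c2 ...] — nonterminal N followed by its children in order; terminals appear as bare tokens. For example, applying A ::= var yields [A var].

[E [T [T [F [P [A var]]]] @ [F [P [A ! [A var]]] :: [F [P [A var]]]]] ++ [E [T [F [P [A var]]]]]]

E
T ++ E
T @ F ++ E
F @ F ++ E
P @ F ++ E
A @ F ++ E
var @ F ++ E
var @ P :: F ++ E
var @ A :: F ++ E
var @ ! A :: F ++ E
var @ ! var :: F ++ E
var @ ! var :: P ++ E
var @ ! var :: A ++ E
var @ ! var :: var ++ E
var @ ! var :: var ++ T
var @ ! var :: var ++ F
var @ ! var :: var ++ P
var @ ! var :: var ++ A
var @ ! var :: var ++ var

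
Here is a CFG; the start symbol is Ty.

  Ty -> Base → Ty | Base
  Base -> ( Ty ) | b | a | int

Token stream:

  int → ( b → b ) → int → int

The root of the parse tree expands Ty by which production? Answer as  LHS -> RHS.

Ty -> Base → Ty

[Ty [Base int] → [Ty [Base ( [Ty [Base b] → [Ty [Base b]]] )] → [Ty [Base int] → [Ty [Base int]]]]]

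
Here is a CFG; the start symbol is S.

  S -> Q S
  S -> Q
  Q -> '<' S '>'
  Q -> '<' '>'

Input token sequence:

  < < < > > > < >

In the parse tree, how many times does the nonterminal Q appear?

[S [Q < [S [Q < [S [Q < >]] >]] >] [S [Q < >]]]

4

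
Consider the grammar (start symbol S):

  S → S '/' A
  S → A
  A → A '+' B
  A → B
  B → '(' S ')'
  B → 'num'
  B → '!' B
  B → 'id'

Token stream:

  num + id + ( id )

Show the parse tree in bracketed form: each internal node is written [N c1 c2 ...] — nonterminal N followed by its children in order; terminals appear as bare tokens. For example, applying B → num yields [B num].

S
A
A + B
A + B + B
B + B + B
num + B + B
num + id + B
num + id + ( S )
num + id + ( A )
num + id + ( B )
num + id + ( id )

[S [A [A [A [B num]] + [B id]] + [B ( [S [A [B id]]] )]]]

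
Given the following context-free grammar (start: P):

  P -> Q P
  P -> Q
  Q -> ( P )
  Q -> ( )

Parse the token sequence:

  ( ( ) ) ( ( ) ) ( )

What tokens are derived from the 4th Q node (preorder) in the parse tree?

( )

[P [Q ( [P [Q ( )]] )] [P [Q ( [P [Q ( )]] )] [P [Q ( )]]]]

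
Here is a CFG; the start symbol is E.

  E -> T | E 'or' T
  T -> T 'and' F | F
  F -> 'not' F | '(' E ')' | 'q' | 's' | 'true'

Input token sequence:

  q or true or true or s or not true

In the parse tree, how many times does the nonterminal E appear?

5

[E [E [E [E [E [T [F q]]] or [T [F true]]] or [T [F true]]] or [T [F s]]] or [T [F not [F true]]]]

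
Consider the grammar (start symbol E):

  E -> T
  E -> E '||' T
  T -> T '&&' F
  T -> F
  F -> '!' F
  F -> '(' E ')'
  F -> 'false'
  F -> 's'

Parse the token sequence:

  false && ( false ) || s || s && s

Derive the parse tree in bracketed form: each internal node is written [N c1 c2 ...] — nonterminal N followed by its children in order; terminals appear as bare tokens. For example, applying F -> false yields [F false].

E
E || T
E || T || T
T || T || T
T && F || T || T
F && F || T || T
false && F || T || T
false && ( E ) || T || T
false && ( T ) || T || T
false && ( F ) || T || T
false && ( false ) || T || T
false && ( false ) || F || T
false && ( false ) || s || T
false && ( false ) || s || T && F
false && ( false ) || s || F && F
false && ( false ) || s || s && F
false && ( false ) || s || s && s

[E [E [E [T [T [F false]] && [F ( [E [T [F false]]] )]]] || [T [F s]]] || [T [T [F s]] && [F s]]]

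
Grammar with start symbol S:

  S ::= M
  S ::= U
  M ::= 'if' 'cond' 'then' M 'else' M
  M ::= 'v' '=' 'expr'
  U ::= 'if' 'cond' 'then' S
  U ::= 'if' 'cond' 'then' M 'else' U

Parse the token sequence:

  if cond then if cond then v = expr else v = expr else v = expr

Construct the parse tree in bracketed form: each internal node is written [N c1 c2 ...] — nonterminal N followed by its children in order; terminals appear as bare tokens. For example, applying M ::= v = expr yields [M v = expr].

[S [M if cond then [M if cond then [M v = expr] else [M v = expr]] else [M v = expr]]]

S
M
if cond then M else M
if cond then if cond then M else M else M
if cond then if cond then v = expr else M else M
if cond then if cond then v = expr else v = expr else M
if cond then if cond then v = expr else v = expr else v = expr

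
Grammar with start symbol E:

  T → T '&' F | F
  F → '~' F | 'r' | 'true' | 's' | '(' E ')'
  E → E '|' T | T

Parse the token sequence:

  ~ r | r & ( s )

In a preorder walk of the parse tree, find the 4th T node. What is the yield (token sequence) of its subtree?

s

[E [E [T [F ~ [F r]]]] | [T [T [F r]] & [F ( [E [T [F s]]] )]]]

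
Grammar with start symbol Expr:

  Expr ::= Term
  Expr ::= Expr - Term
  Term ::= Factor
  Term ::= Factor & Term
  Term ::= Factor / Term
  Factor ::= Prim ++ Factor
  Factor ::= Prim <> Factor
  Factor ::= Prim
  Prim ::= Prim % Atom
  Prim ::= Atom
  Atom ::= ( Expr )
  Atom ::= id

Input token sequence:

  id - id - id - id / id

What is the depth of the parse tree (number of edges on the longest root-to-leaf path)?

8

[Expr [Expr [Expr [Expr [Term [Factor [Prim [Atom id]]]]] - [Term [Factor [Prim [Atom id]]]]] - [Term [Factor [Prim [Atom id]]]]] - [Term [Factor [Prim [Atom id]]] / [Term [Factor [Prim [Atom id]]]]]]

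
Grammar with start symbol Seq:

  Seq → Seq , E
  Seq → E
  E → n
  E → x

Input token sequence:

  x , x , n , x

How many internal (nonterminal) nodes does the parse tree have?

8

[Seq [Seq [Seq [Seq [E x]] , [E x]] , [E n]] , [E x]]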